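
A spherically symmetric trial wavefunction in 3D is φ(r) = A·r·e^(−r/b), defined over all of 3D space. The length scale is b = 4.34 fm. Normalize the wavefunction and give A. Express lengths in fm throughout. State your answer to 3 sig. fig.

The normalization condition is ∫|φ|² 4πr² dr = 1 from 0 to ∞.
(Spherical symmetry: dV = 4πr² dr.)
∫|φ|² 4πr² dr = A²·(3·π·b^5).
Setting this equal to 1 gives A² = 1/(3·π·b^5).
Plugging in b = 4.34 yields A = 0.008301.

A ≈ 0.00830 fm^(-5/2)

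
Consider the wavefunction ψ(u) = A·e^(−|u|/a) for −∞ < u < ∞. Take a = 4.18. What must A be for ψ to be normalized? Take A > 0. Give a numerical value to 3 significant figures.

Normalization requires ∫|ψ|² du = 1, integrated from −∞ to ∞.
Using ∫₀^∞ uⁿ e^(−αu) du = n!/αⁿ⁺¹, the integral (without the A² prefactor) comes out to a.
Plugging in a = 4.18 yields A = 0.4891.

A ≈ 0.489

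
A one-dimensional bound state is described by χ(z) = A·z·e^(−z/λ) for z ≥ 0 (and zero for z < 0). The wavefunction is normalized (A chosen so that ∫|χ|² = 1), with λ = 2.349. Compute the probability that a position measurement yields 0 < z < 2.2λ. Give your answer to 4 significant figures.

P ≈ 0.8149

|χ|² is the probability density, so P = ∫_{0}^{2.2λ} |χ|² dz.
Since A² = 1/(λ^3/4), this is the region integral divided by the full normalization integral.
In terms of u = z/λ (A² and the length scale cancel between numerator and denominator), P = [∫_{0}^{2.2} u^2·e^(-2·u) du] / [∫_{0}^{∞} u^2·e^(-2·u) du].
Using ∫ u^2·e^(-2·u) du = -(2·u^2 + 2·u + 1)·e^(-2·u)/4, the numerator is 1/4 - 377·e^(-22/5)/100 and the denominator is 1/4.
The result is P = 0.81486.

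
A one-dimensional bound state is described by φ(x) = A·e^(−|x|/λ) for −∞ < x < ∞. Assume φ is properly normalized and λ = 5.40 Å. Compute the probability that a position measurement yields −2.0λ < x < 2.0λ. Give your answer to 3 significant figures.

P ≈ 0.982

|φ|² is the probability density, so P = ∫_{−2.0λ}^{2.0λ} |φ|² dx.
The normalization integral ∫|φ|²dx over the whole domain equals λ·A², and A² cancels in the ratio.
Both integrals are even about x = 0, so only the x ≥ 0 halves are needed (the factors of 2 cancel). Let u = x/λ; then A² and the length scale cancel, so P = ∫_{0}^{2.0} e^(-2·u) du ÷ ∫_{0}^{∞} e^(-2·u) du.
With ∫ e^(-2·u) du = -e^(-2·u)/2 + C, the region integral is 1/2 - e^(-4)/2 and the full one is 1/2.
This works out to P = 0.9817.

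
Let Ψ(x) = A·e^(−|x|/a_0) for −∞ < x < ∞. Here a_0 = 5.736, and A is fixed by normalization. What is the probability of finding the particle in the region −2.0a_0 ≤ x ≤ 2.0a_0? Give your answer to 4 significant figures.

P ≈ 0.9817

|Ψ|² is the probability density, so P = ∫_{−2.0a_0}^{2.0a_0} |Ψ|² dx.
With A² fixed by ∫|Ψ|² = 1, i.e. A² = (a_0)^(−1), substitute and integrate.
Both integrals are even about x = 0, so only the x ≥ 0 halves are needed (the factors of 2 cancel). Substituting u = x/a_0, A² and the length scale cancel in the ratio: P = ∫_{0}^{2.0} e^(-2·u) du / ∫_{0}^{∞} e^(-2·u) du.
Using ∫ e^(-2·u) du = -e^(-2·u)/2, the numerator is 1/2 - e^(-4)/2 and the denominator is 1/2.
This works out to P = 0.98168.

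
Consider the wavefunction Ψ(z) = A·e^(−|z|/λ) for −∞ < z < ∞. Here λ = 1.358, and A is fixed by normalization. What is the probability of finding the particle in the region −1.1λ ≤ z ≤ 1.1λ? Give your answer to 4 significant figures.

P = ∫_{−1.1λ}^{1.1λ} |Ψ(z)|² dz.
Since A² = 1/(λ), this is the region integral divided by the full normalization integral.
By symmetry take twice the z ≥ 0 contribution in numerator and denominator; the 2's cancel. In terms of u = z/λ (A² and the length scale cancel between numerator and denominator), P = [∫_{0}^{1.1} e^(-2·u) du] / [∫_{0}^{∞} e^(-2·u) du].
An antiderivative of e^(-2·u) is -e^(-2·u)/2; evaluating from 0 to 1.1 gives 1/2 - e^(-11/5)/2, while the full integral is 1/2.
The result is P = 0.88920.

P ≈ 0.8892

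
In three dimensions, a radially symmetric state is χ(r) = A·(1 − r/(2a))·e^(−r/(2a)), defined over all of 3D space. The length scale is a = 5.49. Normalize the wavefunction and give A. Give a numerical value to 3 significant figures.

The normalization condition is ∫|χ|² 4πr² dr = 1 from 0 to ∞.
In 3D with spherical symmetry the volume element is 4πr² dr.
∫|χ|² 4πr² dr = A²·(8·π·a^3).
So A² = (8·π·a^3)^(−1).
Plugging in a = 5.49 yields A = 0.01551.

A ≈ 0.0155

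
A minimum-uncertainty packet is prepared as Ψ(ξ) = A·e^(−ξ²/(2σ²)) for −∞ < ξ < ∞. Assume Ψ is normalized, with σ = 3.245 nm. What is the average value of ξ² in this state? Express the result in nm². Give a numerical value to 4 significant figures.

⟨ξ^2⟩ ≈ 5.265 nm^2

⟨ξ²⟩ = ∫ ξ^2 |Ψ|² dξ over the full domain.
Since the A² factors cancel between numerator and denominator, ⟨ξ²⟩ = σ^2/2.
With σ = 3.245, ⟨ξ^2⟩ = 5.2650.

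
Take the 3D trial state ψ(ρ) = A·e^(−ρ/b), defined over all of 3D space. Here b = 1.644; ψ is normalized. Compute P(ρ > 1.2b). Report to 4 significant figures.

P ≈ 0.5697

With dV = 4πρ²dρ, the probability is ∫|ψ|² dV over ρ > 1.2b.
A² is fixed by ∫₀^∞ 4πρ²|ψ|² dρ = 1, i.e. A² = (π·b^3)^(−1).
Substituting u = ρ/b, A², 4π and the length scale all cancel in the ratio: P = ∫_{1.2}^{∞} u^2·e^(-2·u) du / ∫_{0}^{∞} u^2·e^(-2·u) du.
With ∫ u^2·e^(-2·u) du = -(2·u^2 + 2·u + 1)·e^(-2·u)/4 + C, the region integral is 157·e^(-12/5)/100 and the full one is 1/4.
The region integral divided by the full integral gives P = 0.56971.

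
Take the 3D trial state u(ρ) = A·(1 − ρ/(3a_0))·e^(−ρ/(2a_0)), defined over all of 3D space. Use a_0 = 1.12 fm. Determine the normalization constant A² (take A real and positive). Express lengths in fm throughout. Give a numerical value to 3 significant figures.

Require ∫ |u|² 4πρ² dρ = 1 over the whole domain.
The angular integral contributes 4π, leaving ∫₀^∞ ρ²|u|² dρ.
Recall ∫₀^∞ ρ^m e^(−ρ/β) dρ = m!·β^(m+1), carrying out the integral gives A² · 8·π·a_0^3/3.
Setting this equal to 1 gives A² = 1/(8·π·a_0^3/3).
With a_0 = 1.12: A² = 0.08496 and A = 0.2915.

A^2 ≈ 0.0850 fm^(-3)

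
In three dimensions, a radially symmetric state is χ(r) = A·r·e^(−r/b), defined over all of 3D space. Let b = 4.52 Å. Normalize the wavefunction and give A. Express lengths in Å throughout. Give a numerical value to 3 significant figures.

A ≈ 0.00750 Å^(-5/2)

Require ∫ |χ|² 4πr² dr = 1 over the whole domain.
∫|χ|² 4πr² dr = A²·(3·π·b^5).
Setting this equal to 1 gives A² = 1/(3·π·b^5).
Plugging in b = 4.52 yields A = 0.007499.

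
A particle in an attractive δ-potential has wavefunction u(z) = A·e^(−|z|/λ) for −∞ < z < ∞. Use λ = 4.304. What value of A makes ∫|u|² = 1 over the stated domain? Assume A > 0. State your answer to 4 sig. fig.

We need A² ∫|f|² dz = 1, taking the integral from −∞ to ∞.
With ∫₀^∞ z^0 e^(−αz) dz = 0!/α^1, the integral (without the A² prefactor) comes out to λ.
Hence A² = 1/[λ].
Plugging in λ = 4.304 yields A = 0.48202.

A ≈ 0.4820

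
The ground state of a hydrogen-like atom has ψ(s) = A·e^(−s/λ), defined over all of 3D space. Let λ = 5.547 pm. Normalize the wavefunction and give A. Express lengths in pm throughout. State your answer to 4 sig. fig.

Normalization requires ∫|ψ|² 4πs² ds = 1, integrated from 0 to ∞.
In 3D with spherical symmetry the volume element is 4πs² ds.
Recall ∫₀^∞ s^m e^(−s/β) ds = m!·β^(m+1), the integral (without the A² prefactor) comes out to π·λ^3.
With λ = 5.547: A² = 0.0018650 and A = 0.043185.

A ≈ 0.04319 pm^(-3/2)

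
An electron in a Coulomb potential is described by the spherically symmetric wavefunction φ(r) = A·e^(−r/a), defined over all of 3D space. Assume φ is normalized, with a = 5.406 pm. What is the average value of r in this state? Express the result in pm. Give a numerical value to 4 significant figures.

⟨r⟩ ≈ 8.109 pm

By definition ⟨r⟩ = ∫ r |φ(r)|² 4πr² dr.
The ratio of the moment integral to the normalization integral gives ⟨r⟩ = 3·a/2.
With a = 5.406, ⟨r⟩ = 8.1090.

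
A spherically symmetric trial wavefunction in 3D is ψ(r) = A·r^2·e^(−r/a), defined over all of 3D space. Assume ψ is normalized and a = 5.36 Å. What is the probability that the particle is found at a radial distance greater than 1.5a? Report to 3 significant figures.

P ≈ 0.966

P = ∫ |ψ|² 4πr² dr over r > 1.5a.
A² is fixed by ∫₀^∞ 4πr²|ψ|² dr = 1, i.e. A² = (45·π·a^7/2)^(−1).
In terms of u = r/a (A², 4π and the length scale all cancel between numerator and denominator), P = [∫_{1.5}^{∞} u^6·e^(-2·u) du] / [∫_{0}^{∞} u^6·e^(-2·u) du].
Using ∫ u^6·e^(-2·u) du = -(4·u^6 + 12·u^5 + 30·u^4 + 60·u^3 + 90·u^2 + 90·u + 45)·e^(-2·u)/8, the numerator is ≈ 5.4365 and the denominator is 45/8.
Taking the ratio yields P = 0.9665.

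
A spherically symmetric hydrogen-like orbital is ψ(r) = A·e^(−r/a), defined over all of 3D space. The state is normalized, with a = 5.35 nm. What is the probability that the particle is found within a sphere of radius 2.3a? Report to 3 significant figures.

P ≈ 0.837

Integrate the radial probability density 4πr²|ψ|² over r ≤ 2.3a.
The full normalization integral is A²·[π·a^3] = 1, fixing A².
Substituting u = r/a, A², 4π and the length scale all cancel in the ratio: P = ∫_{0}^{2.3} u^2·e^(-2·u) du / ∫_{0}^{∞} u^2·e^(-2·u) du.
With ∫ u^2·e^(-2·u) du = -(2·u^2 + 2·u + 1)·e^(-2·u)/4 + C, the region integral is 1/4 - 809·e^(-23/5)/200 and the full one is 1/4.
This evaluates to P = 0.8374.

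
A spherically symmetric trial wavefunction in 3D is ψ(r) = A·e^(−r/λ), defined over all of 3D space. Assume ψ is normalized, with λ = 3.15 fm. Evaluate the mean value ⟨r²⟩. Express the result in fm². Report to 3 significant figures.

The expectation value is the |ψ|²-weighted average of r^2: ∫ r^2|ψ|² 4πr² dr.
Recall ∫₀^∞ r^m e^(−r/β) dr = m!·β^(m+1), the ratio of the moment integral to the normalization integral gives ⟨r²⟩ = 3·λ^2.
With λ = 3.15, ⟨r^2⟩ = 29.77.

⟨r^2⟩ ≈ 29.8 fm^2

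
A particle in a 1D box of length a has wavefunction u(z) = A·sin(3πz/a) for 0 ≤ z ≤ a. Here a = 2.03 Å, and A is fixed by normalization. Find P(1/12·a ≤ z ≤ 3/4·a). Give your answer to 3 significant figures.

The probability is P = ∫ |u|² dz over [1/12·a, 3/4·a].
With A² fixed by ∫|u|² = 1, i.e. A² = (a/2)^(−1), substitute and integrate.
Let t = z/a; then A² and the length scale cancel, so P = ∫_{1/12}^{3/4} sin(3·π·t)^2 dt ÷ ∫_{0}^{1} sin(3·π·t)^2 dt.
An antiderivative of sin(3·π·t)^2 is t/2 - sin(6·π·t)/(12·π); evaluating from 1/12 to 3/4 gives 1/3, while the full integral is 1/2.
Taking the ratio, P = 2/3.

P ≈ 0.667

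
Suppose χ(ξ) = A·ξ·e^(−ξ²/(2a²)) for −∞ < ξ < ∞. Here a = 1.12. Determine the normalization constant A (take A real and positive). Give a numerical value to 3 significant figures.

Normalization requires ∫|χ|² dξ = 1, integrated from −∞ to ∞.
With ∫_{−∞}^{∞} ξ^(2m) e^(−αξ²) dξ = (2m−1)!!·√π / (2^m α^(m+1/2)), with χ = A·ξ·e^(−ξ²/(2a²)), the integral evaluates to A²·[√(π)·a^3/2].
Substituting a = 1.12 gives A² = 0.8032, so A = 0.8962.

A ≈ 0.896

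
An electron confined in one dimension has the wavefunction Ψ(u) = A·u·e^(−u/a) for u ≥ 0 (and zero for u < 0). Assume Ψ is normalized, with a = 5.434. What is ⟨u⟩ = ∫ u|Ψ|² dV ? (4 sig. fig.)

⟨u⟩ = ∫ u |Ψ|² du over the full domain.
Evaluating both integrals, ⟨u⟩ = 3·a/2.
Putting a = 5.434 gives 8.1510.

⟨u⟩ ≈ 8.151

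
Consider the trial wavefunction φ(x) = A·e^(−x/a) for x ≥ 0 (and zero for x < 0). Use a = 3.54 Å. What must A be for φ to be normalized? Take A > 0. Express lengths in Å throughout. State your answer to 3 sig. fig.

Normalization requires ∫|φ|² dx = 1, integrated from 0 to ∞.
Carrying out the integral gives A² · a/2.
Plugging in a = 3.54 yields A = 0.7516.

A ≈ 0.752 Å^(-1/2)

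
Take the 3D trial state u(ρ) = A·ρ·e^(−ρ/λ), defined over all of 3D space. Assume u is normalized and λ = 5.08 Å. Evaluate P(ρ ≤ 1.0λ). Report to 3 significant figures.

P ≈ 0.0527

Integrate the radial probability density 4πρ²|u|² over ρ ≤ 1.0λ.
The full normalization integral is A²·[3·π·λ^5] = 1, fixing A².
In terms of t = ρ/λ (A², 4π and the length scale all cancel between numerator and denominator), P = [∫_{0}^{1.0} t^4·e^(-2·t) dt] / [∫_{0}^{∞} t^4·e^(-2·t) dt].
With ∫ t^4·e^(-2·t) dt = -(t^4/2 + t^3 + 3·t^2/2 + 3·t/2 + 3/4)·e^(-2·t) + C, the region integral is 3/4 - 21·e^(-2)/4 and the full one is 3/4.
This evaluates to P = 0.05265.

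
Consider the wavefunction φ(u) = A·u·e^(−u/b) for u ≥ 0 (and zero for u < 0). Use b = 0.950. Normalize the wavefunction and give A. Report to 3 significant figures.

A ≈ 2.16

We need A² ∫|f|² du = 1, taking the integral from 0 to ∞.
With φ = A·u·e^(−u/b), the integral evaluates to A²·[b^3/4].
Substituting b = 0.950 gives A² = 4.665, so A = 2.160.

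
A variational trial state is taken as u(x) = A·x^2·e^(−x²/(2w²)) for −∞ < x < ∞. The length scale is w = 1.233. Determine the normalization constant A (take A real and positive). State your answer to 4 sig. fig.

Require ∫ |u|² dx = 1 over the whole domain.
With u = A·x^2·e^(−x²/(2w²)), the integral evaluates to A²·[3·√(π)·w^5/4].
So A² = (3·√(π)·w^5/4)^(−1).
Substituting w = 1.233 gives A² = 0.26397, so A = 0.51378.

A ≈ 0.5138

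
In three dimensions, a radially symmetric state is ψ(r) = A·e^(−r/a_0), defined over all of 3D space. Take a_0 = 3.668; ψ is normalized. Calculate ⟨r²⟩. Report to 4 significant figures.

⟨r^2⟩ ≈ 40.36

The expectation value is the |ψ|²-weighted average of r^2: ∫ r^2|ψ|² 4πr² dr.
Since the A² factors cancel between numerator and denominator, ⟨r²⟩ = 3·a_0^2.
With a_0 = 3.668, ⟨r^2⟩ = 40.363.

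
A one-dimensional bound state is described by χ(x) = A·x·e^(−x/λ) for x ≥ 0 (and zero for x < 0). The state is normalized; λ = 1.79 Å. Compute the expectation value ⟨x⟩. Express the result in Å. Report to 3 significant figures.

⟨x⟩ ≈ 2.69 Å

⟨x⟩ = ∫ x |χ|² dx over the full domain.
Evaluating both integrals, ⟨x⟩ = 3·λ/2.
Putting λ = 1.79 gives 2.685.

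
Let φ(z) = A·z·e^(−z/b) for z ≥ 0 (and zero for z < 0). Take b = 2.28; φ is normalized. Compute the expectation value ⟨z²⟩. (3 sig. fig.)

By definition ⟨z²⟩ = ∫ z^2 |φ(z)|² dz.
Using ∫₀^∞ zⁿ e^(−αz) dz = n!/αⁿ⁺¹, since the A² factors cancel between numerator and denominator, ⟨z²⟩ = 3·b^2.
With b = 2.28, ⟨z^2⟩ = 15.60.

⟨z^2⟩ ≈ 15.6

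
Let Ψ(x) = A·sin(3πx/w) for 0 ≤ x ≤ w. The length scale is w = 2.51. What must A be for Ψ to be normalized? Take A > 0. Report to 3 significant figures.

A ≈ 0.893

Normalization requires ∫|Ψ|² dx = 1, integrated from 0 to w.
Using sin²θ = (1 − cos 2θ)/2, carrying out the integral gives A² · w/2.
Setting this equal to 1 gives A² = 1/(w/2).
Substituting w = 2.51 gives A² = 0.7968, so A = 0.8926.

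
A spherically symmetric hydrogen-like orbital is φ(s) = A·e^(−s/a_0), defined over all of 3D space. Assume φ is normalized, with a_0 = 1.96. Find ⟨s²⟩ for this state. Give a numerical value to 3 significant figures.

⟨s²⟩ = ∫ s^2 |φ|² 4πs² ds over the full domain.
Evaluating both integrals, ⟨s²⟩ = 3·a_0^2.
Putting a_0 = 1.96 gives 11.52.

⟨s^2⟩ ≈ 11.5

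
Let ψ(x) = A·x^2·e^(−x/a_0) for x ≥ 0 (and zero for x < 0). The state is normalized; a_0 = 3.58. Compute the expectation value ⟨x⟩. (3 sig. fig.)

⟨x⟩ ≈ 8.95

The expectation value is the |ψ|²-weighted average of x: ∫ x|ψ|² dx.
Using ∫₀^∞ xⁿ e^(−αx) dx = n!/αⁿ⁺¹, the ratio of the moment integral to the normalization integral gives ⟨x⟩ = 5·a_0/2.
With a_0 = 3.58, ⟨x⟩ = 8.950.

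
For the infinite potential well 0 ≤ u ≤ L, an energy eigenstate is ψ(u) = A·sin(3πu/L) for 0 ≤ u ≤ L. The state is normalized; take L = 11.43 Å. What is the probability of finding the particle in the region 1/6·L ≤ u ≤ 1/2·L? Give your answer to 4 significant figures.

P = ∫_{1/6·L}^{1/2·L} |ψ(u)|² du.
With A² fixed by ∫|ψ|² = 1, i.e. A² = (L/2)^(−1), substitute and integrate.
In terms of t = u/L (A² and the length scale cancel between numerator and denominator), P = [∫_{1/6}^{1/2} sin(3·π·t)^2 dt] / [∫_{0}^{1} sin(3·π·t)^2 dt].
An antiderivative of sin(3·π·t)^2 is t/2 - sin(6·π·t)/(12·π); evaluating from 1/6 to 1/2 gives 1/6, while the full integral is 1/2.
Evaluating gives P = 1/3.

P ≈ 0.3333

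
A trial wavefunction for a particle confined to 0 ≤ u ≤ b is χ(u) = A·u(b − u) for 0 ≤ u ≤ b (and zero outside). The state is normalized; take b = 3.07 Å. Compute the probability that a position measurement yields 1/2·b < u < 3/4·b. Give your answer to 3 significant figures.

P ≈ 0.396

|χ|² is the probability density, so P = ∫_{1/2·b}^{3/4·b} |χ|² du.
Since A² = 1/(b^5/30), this is the region integral divided by the full normalization integral.
Substituting t = u/b, A² and the length scale cancel in the ratio: P = ∫_{1/2}^{3/4} t^2·(1 - t)^2 dt / ∫_{0}^{1} t^2·(1 - t)^2 dt.
An antiderivative of t^2·(1 - t)^2 is t^3·(6·t^2 - 15·t + 10)/30; evaluating from 1/2 to 3/4 gives ≈ 0.013216, while the full integral is 1/30.
Evaluating gives P = 203/512.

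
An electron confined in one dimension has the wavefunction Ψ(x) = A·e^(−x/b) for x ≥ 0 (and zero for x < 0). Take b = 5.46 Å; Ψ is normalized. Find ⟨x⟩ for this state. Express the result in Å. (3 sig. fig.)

⟨x⟩ ≈ 2.73 Å

By definition ⟨x⟩ = ∫ x |Ψ(x)|² dx.
Since the A² factors cancel between numerator and denominator, ⟨x⟩ = b/2.
Putting b = 5.46 gives 2.730.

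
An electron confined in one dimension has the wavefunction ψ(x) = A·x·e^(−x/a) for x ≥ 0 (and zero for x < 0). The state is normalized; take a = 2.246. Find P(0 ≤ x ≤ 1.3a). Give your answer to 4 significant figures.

|ψ|² is the probability density, so P = ∫_{0}^{1.3a} |ψ|² dx.
Since A² = 1/(a^3/4), this is the region integral divided by the full normalization integral.
Substituting u = x/a, A² and the length scale cancel in the ratio: P = ∫_{0}^{1.3} u^2·e^(-2·u) du / ∫_{0}^{∞} u^2·e^(-2·u) du.
An antiderivative of u^2·e^(-2·u) is -(2·u^2 + 2·u + 1)·e^(-2·u)/4; evaluating from 0 to 1.3 gives 1/4 - 349·e^(-13/5)/200, while the full integral is 1/4.
Taking the ratio, P = 0.48157.

P ≈ 0.4816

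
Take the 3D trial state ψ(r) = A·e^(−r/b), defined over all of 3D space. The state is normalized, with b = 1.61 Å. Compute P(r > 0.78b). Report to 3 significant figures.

With dV = 4πr²dr, the probability is ∫|ψ|² dV over r > 0.78b.
Normalization gives A² = 1/(π·b^3).
Substituting u = r/b, A², 4π and the length scale all cancel in the ratio: P = ∫_{0.78}^{∞} u^2·e^(-2·u) du / ∫_{0}^{∞} u^2·e^(-2·u) du.
With ∫ u^2·e^(-2·u) du = -(2·u^2 + 2·u + 1)·e^(-2·u)/4 + C, the region integral is 4721·e^(-39/25)/5000 and the full one is 1/4.
The region integral divided by the full integral gives P = 0.7936.

P ≈ 0.794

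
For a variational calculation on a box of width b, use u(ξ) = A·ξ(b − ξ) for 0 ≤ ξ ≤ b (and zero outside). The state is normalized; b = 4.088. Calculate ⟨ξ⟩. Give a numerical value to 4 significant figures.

⟨ξ⟩ = ∫ ξ |u|² dξ over the full domain.
Expanding the polynomial and integrating term by term, the ratio of the moment integral to the normalization integral gives ⟨ξ⟩ = b/2.
With b = 4.088, ⟨ξ⟩ = 2.0440.

⟨ξ⟩ ≈ 2.044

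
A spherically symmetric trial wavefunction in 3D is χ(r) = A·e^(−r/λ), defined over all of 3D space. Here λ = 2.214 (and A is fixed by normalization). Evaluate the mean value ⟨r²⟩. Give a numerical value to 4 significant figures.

⟨r²⟩ = ∫ r^2 |χ|² 4πr² dr over the full domain.
Evaluating both integrals, ⟨r²⟩ = 3·λ^2.
Putting λ = 2.214 gives 14.705.

⟨r^2⟩ ≈ 14.71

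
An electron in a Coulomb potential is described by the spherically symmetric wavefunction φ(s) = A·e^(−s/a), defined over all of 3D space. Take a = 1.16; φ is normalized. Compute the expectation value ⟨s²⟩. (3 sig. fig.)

⟨s^2⟩ ≈ 4.04

⟨s²⟩ = ∫ s^2 |φ|² 4πs² ds over the full domain.
With ∫₀^∞ s^4 e^(−αs) ds = 4!/α^5, the ratio of the moment integral to the normalization integral gives ⟨s²⟩ = 3·a^2.
Putting a = 1.16 gives 4.037.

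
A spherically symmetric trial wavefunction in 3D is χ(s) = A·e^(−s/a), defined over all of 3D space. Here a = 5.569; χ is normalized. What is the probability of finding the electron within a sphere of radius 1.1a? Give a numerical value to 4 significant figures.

P ≈ 0.3773

P = ∫ |χ|² 4πs² ds over s ≤ 1.1a.
The full normalization integral is A²·[π·a^3] = 1, fixing A².
Let u = s/a; then A², 4π and the length scale all cancel, so P = ∫_{0}^{1.1} u^2·e^(-2·u) du ÷ ∫_{0}^{∞} u^2·e^(-2·u) du.
With ∫ u^2·e^(-2·u) du = -(2·u^2 + 2·u + 1)·e^(-2·u)/4 + C, the region integral is 1/4 - 281·e^(-11/5)/200 and the full one is 1/4.
This evaluates to P = 0.37729.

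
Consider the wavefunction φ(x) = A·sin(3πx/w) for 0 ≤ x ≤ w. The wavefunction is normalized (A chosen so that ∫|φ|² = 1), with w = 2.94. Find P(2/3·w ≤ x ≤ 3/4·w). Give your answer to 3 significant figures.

P = ∫_{2/3·w}^{3/4·w} |φ(x)|² dx.
Since A² = 1/(w/2), this is the region integral divided by the full normalization integral.
Substituting u = x/w, A² and the length scale cancel in the ratio: P = ∫_{2/3}^{3/4} sin(3·π·u)^2 du / ∫_{0}^{1} sin(3·π·u)^2 du.
With ∫ sin(3·π·u)^2 du = u/2 - sin(6·π·u)/(12·π) + C, the region integral is 1/24 - 1/(12·π) and the full one is 1/2.
Taking the ratio, P = (-2 + π)/(12·π).

P ≈ 0.0303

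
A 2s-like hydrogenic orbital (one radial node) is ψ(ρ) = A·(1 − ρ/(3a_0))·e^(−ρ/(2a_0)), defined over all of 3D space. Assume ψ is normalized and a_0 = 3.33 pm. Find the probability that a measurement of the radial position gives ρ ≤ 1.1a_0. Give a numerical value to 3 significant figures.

Integrate the radial probability density 4πρ²|ψ|² over ρ ≤ 1.1a_0.
The full normalization integral is A²·[8·π·a_0^3/3] = 1, fixing A².
Let u = ρ/a_0; then A², 4π and the length scale all cancel, so P = ∫_{0}^{1.1} u^2·(1 - u/3)^2·e^(-u) du ÷ ∫_{0}^{∞} u^2·(1 - u/3)^2·e^(-u) du.
Using ∫ u^2·(1 - u/3)^2·e^(-u) du = (-u^4 + 2·u^3 - 3·u^2 - 6·u - 6)·e^(-u)/9, the numerator is ≈ 0.11069 and the denominator is 2/3.
The region integral divided by the full integral gives P = 0.1660.

P ≈ 0.166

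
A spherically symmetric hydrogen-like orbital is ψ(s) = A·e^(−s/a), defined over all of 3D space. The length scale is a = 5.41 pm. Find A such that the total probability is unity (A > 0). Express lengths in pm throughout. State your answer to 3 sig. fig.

A ≈ 0.0448 pm^(-3/2)

We need A² ∫|f|² 4πs² ds = 1, taking the integral from 0 to ∞.
In 3D with spherical symmetry the volume element is 4πs² ds.
With ψ = A·e^(−s/a), the integral evaluates to A²·[π·a^3].
Hence A² = 1/[π·a^3].
Substituting a = 5.41 gives A² = 0.002010, so A = 0.04484.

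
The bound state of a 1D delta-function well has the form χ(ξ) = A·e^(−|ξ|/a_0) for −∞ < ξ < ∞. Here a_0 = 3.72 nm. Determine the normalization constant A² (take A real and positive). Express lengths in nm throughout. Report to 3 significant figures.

Normalization requires ∫|χ|² dξ = 1, integrated from −∞ to ∞.
Carrying out the integral gives A² · a_0.
So A² = (a_0)^(−1).
Substituting a_0 = 3.72 gives A² = 0.2688, so A = 0.5185.

A^2 ≈ 0.269 nm^(-1)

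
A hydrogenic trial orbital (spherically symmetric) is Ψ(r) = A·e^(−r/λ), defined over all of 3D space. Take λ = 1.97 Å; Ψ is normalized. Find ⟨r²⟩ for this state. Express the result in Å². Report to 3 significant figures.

⟨r^2⟩ ≈ 11.6 Å^2

⟨r²⟩ = ∫ r^2 |Ψ|² 4πr² dr over the full domain.
The ratio of the moment integral to the normalization integral gives ⟨r²⟩ = 3·λ^2.
With λ = 1.97, ⟨r^2⟩ = 11.64.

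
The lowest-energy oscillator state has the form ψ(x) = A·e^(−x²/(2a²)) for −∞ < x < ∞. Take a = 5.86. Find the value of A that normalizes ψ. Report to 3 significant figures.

A ≈ 0.310

The normalization condition is ∫|ψ|² dx = 1 from −∞ to ∞.
With ∫_{−∞}^{∞} x^(2m) e^(−αx²) dx = (2m−1)!!·√π / (2^m α^(m+1/2)), carrying out the integral gives A² · √(π)·a.
Setting this equal to 1 gives A² = 1/(√(π)·a).
Plugging in a = 5.86 yields A = 0.3103.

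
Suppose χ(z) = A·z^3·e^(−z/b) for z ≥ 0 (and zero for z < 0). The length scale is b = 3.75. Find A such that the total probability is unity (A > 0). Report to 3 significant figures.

Normalization requires ∫|χ|² dz = 1, integrated from 0 to ∞.
Recall ∫₀^∞ z^m e^(−z/β) dz = m!·β^(m+1), ∫|χ|² dz = A²·(45·b^7/8).
So A² = (45·b^7/8)^(−1).
With b = 3.75: A² = 0.00001705 and A = 0.004129.

A ≈ 0.00413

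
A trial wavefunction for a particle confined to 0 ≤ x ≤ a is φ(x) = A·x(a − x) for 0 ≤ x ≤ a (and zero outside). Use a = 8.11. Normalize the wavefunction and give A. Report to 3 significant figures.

A ≈ 0.0292

We need A² ∫|f|² dx = 1, taking the integral from 0 to a.
The integral (without the A² prefactor) comes out to a^5/30.
With a = 8.11: A² = 0.0008551 and A = 0.02924.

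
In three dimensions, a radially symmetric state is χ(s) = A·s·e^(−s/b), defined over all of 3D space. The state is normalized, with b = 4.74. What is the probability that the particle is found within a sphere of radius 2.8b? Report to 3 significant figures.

P ≈ 0.658

With dV = 4πs²ds, the probability is ∫|χ|² dV over s ≤ 2.8b.
The full normalization integral is A²·[3·π·b^5] = 1, fixing A².
Substituting u = s/b, A², 4π and the length scale all cancel in the ratio: P = ∫_{0}^{2.8} u^4·e^(-2·u) du / ∫_{0}^{∞} u^4·e^(-2·u) du.
An antiderivative of u^4·e^(-2·u) is -(u^4/2 + u^3 + 3·u^2/2 + 3·u/2 + 3/4)·e^(-2·u); evaluating from 0 to 2.8 gives ≈ 0.49339, while the full integral is 3/4.
Taking the ratio yields P = 0.6578.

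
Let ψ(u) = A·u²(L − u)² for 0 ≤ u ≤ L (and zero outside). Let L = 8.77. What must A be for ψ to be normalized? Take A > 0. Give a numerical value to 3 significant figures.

The normalization condition is ∫|ψ|² du = 1 from 0 to L.
With ψ = A·u²(L − u)², the integral evaluates to A²·[L^9/630].
Hence A² = 1/[L^9/630].
Plugging in L = 8.77 yields A = 0.001433.

A ≈ 0.00143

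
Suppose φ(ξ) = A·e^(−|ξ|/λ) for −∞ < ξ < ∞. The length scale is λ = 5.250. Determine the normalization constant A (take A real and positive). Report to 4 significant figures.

Normalization requires ∫|φ|² dξ = 1, integrated from −∞ to ∞.
Recall ∫₀^∞ ξ^m e^(−ξ/β) dξ = m!·β^(m+1), with φ = A·e^(−|ξ|/λ), the integral evaluates to A²·[λ].
Hence A² = 1/[λ].
Substituting λ = 5.250 gives A² = 0.19048, so A = 0.43644.

A ≈ 0.4364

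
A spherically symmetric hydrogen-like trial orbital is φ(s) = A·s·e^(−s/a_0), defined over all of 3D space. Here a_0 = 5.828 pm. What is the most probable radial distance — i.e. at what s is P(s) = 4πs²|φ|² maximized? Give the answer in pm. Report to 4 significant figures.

s ≈ 11.66 pm

The maximum of P(s) = 4πs²|φ|² occurs where its derivative vanishes.
This gives s = 2·a_0.
With a_0 = 5.828, the most probable radial distance is 11.656 pm.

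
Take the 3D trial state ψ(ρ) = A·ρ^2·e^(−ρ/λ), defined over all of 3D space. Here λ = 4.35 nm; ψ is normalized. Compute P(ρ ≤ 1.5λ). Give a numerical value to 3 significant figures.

P ≈ 0.0335

P = ∫ |ψ|² 4πρ² dρ over ρ ≤ 1.5λ.
The full normalization integral is A²·[45·π·λ^7/2] = 1, fixing A².
Let u = ρ/λ; then A², 4π and the length scale all cancel, so P = ∫_{0}^{1.5} u^6·e^(-2·u) du ÷ ∫_{0}^{∞} u^6·e^(-2·u) du.
Using ∫ u^6·e^(-2·u) du = -(4·u^6 + 12·u^5 + 30·u^4 + 60·u^3 + 90·u^2 + 90·u + 45)·e^(-2·u)/8, the numerator is ≈ 0.18849 and the denominator is 45/8.
The region integral divided by the full integral gives P = 0.03351.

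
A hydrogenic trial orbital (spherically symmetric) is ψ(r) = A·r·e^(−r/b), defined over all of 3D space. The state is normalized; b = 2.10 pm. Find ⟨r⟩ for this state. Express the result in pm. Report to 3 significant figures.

⟨r⟩ ≈ 5.25 pm

The expectation value is the |ψ|²-weighted average of r: ∫ r|ψ|² 4πr² dr.
Using ∫₀^∞ rⁿ e^(−αr) dr = n!/αⁿ⁺¹, evaluating both integrals, ⟨r⟩ = 5·b/2.
Putting b = 2.10 gives 5.250.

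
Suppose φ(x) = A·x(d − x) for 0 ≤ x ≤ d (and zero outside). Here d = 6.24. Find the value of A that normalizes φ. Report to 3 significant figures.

A ≈ 0.0563

Normalization requires ∫|φ|² dx = 1, integrated from 0 to d.
Expanding the polynomial and integrating term by term, ∫|φ|² dx = A²·(d^5/30).
So A² = (d^5/30)^(−1).
Substituting d = 6.24 gives A² = 0.003171, so A = 0.05631.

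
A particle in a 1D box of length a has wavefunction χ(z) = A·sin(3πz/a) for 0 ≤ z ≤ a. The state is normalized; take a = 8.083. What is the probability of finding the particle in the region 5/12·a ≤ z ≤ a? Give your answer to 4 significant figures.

P = ∫_{5/12·a}^{a} |χ(z)|² dz.
Since A² = 1/(a/2), this is the region integral divided by the full normalization integral.
Substituting u = z/a, A² and the length scale cancel in the ratio: P = ∫_{5/12}^{1} sin(3·π·u)^2 du / ∫_{0}^{1} sin(3·π·u)^2 du.
Using ∫ sin(3·π·u)^2 du = u/2 - sin(6·π·u)/(12·π), the numerator is 1/(12·π) + 7/24 and the denominator is 1/2.
Evaluating gives P = (2 + 7·π)/(12·π).

P ≈ 0.6364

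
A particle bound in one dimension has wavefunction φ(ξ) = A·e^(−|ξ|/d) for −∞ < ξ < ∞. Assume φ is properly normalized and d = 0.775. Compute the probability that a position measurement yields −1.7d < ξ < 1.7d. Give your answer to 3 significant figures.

P ≈ 0.967

|φ|² is the probability density, so P = ∫_{−1.7d}^{1.7d} |φ|² dξ.
The normalization integral ∫|φ|²dξ over the whole domain equals d·A², and A² cancels in the ratio.
By symmetry take twice the ξ ≥ 0 contribution in numerator and denominator; the 2's cancel. In terms of u = ξ/d (A² and the length scale cancel between numerator and denominator), P = [∫_{0}^{1.7} e^(-2·u) du] / [∫_{0}^{∞} e^(-2·u) du].
With ∫ e^(-2·u) du = -e^(-2·u)/2 + C, the region integral is 1/2 - e^(-17/5)/2 and the full one is 1/2.
Taking the ratio, P = 0.9666.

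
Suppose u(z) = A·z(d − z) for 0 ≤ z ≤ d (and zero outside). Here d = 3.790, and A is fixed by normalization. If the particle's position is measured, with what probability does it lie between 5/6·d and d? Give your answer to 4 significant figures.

The probability is P = ∫ |u|² dz over [5/6·d, d].
The normalization integral ∫|u|²dz over the whole domain equals d^5/30·A², and A² cancels in the ratio.
In terms of t = z/d (A² and the length scale cancel between numerator and denominator), P = [∫_{5/6}^{1} t^2·(1 - t)^2 dt] / [∫_{0}^{1} t^2·(1 - t)^2 dt].
With ∫ t^2·(1 - t)^2 dt = t^3·(6·t^2 - 15·t + 10)/30 + C, the region integral is ≈ 0.00118313 and the full one is 1/30.
The result is P = 23/648.

P ≈ 0.03549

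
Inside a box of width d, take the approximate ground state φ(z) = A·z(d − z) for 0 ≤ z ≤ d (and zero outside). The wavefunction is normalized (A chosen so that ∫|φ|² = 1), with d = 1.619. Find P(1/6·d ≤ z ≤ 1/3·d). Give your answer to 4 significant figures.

The probability is P = ∫ |φ|² dz over [1/6·d, 1/3·d].
Since A² = 1/(d^5/30), this is the region integral divided by the full normalization integral.
In terms of u = z/d (A² and the length scale cancel between numerator and denominator), P = [∫_{1/6}^{1/3} u^2·(1 - u)^2 du] / [∫_{0}^{1} u^2·(1 - u)^2 du].
With ∫ u^2·(1 - u)^2 du = u^3·(6·u^2 - 15·u + 10)/30 + C, the region integral is ≈ 0.00581276 and the full one is 1/30.
This works out to P = 113/648.

P ≈ 0.1744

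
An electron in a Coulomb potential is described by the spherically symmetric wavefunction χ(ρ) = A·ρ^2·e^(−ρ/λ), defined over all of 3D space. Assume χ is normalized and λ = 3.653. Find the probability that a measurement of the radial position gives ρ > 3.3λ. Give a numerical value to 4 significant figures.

Integrate the radial probability density 4πρ²|χ|² over ρ > 3.3λ.
A² is fixed by ∫₀^∞ 4πρ²|χ|² dρ = 1, i.e. A² = (45·π·λ^7/2)^(−1).
Substituting u = ρ/λ, A², 4π and the length scale all cancel in the ratio: P = ∫_{3.3}^{∞} u^6·e^(-2·u) du / ∫_{0}^{∞} u^6·e^(-2·u) du.
With ∫ u^6·e^(-2·u) du = -(4·u^6 + 12·u^5 + 30·u^4 + 60·u^3 + 90·u^2 + 90·u + 45)·e^(-2·u)/8 + C, the region integral is ≈ 2.87347 and the full one is 45/8.
The region integral divided by the full integral gives P = 0.51084.

P ≈ 0.5108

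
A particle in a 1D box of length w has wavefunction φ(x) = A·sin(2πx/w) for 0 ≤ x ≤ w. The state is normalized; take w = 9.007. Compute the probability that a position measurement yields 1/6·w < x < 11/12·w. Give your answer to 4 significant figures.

P ≈ 0.8878

|φ|² is the probability density, so P = ∫_{1/6·w}^{11/12·w} |φ|² dx.
Since A² = 1/(w/2), this is the region integral divided by the full normalization integral.
Substituting u = x/w, A² and the length scale cancel in the ratio: P = ∫_{1/6}^{11/12} sin(2·π·u)^2 du / ∫_{0}^{1} sin(2·π·u)^2 du.
With ∫ sin(2·π·u)^2 du = u/2 - sin(4·π·u)/(8·π) + C, the region integral is √(3)/(8·π) + 3/8 and the full one is 1/2.
This works out to P = (√(3) + 3·π)/(4·π).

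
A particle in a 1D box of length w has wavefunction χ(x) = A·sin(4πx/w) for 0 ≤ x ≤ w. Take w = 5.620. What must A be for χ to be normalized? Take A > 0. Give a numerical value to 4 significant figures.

A ≈ 0.5965

The normalization condition is ∫|χ|² dx = 1 from 0 to w.
Using sin²θ = (1 − cos 2θ)/2, the integral (without the A² prefactor) comes out to w/2.
Setting this equal to 1 gives A² = 1/(w/2).
Substituting w = 5.620 gives A² = 0.35587, so A = 0.59655.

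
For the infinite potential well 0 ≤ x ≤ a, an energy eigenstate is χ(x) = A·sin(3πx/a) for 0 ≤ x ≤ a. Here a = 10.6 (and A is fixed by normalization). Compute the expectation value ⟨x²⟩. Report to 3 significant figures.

⟨x^2⟩ ≈ 36.8

⟨x²⟩ = ∫ x^2 |χ|² dx over the full domain.
With ∫₀^a sin²(nπx/a) dx = a/2, since the A² factors cancel between numerator and denominator, ⟨x²⟩ = -a^2/(18·π^2) + a^2/3.
Putting a = 10.6 gives 36.82.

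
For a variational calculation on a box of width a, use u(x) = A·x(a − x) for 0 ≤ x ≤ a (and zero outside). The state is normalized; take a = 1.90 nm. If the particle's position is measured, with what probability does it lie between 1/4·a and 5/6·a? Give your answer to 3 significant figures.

P = ∫_{1/4·a}^{5/6·a} |u(x)|² dx.
The normalization integral ∫|u|²dx over the whole domain equals a^5/30·A², and A² cancels in the ratio.
In terms of t = x/a (A² and the length scale cancel between numerator and denominator), P = [∫_{1/4}^{5/6} t^2·(1 - t)^2 dt] / [∫_{0}^{1} t^2·(1 - t)^2 dt].
With ∫ t^2·(1 - t)^2 dt = t^3·(6·t^2 - 15·t + 10)/30 + C, the region integral is ≈ 0.028700 and the full one is 1/30.
The result is P = 0.8610.

P ≈ 0.861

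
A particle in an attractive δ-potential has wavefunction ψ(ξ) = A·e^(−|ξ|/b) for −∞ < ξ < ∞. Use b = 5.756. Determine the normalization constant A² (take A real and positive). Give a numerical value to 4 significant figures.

A^2 ≈ 0.1737

The normalization condition is ∫|ψ|² dξ = 1 from −∞ to ∞.
Carrying out the integral gives A² · b.
So A² = (b)^(−1).
With b = 5.756: A² = 0.17373 and A = 0.41681.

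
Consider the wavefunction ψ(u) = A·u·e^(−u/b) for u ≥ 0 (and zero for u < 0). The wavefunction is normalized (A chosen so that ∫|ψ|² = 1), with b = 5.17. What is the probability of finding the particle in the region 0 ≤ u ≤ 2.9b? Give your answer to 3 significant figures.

The probability is P = ∫ |ψ|² du over [0, 2.9b].
The normalization integral ∫|ψ|²du over the whole domain equals b^3/4·A², and A² cancels in the ratio.
Substituting t = u/b, A² and the length scale cancel in the ratio: P = ∫_{0}^{2.9} t^2·e^(-2·t) dt / ∫_{0}^{∞} t^2·e^(-2·t) dt.
Using ∫ t^2·e^(-2·t) dt = -(2·t^2 + 2·t + 1)·e^(-2·t)/4, the numerator is 1/4 - 1181·e^(-29/5)/200 and the denominator is 1/4.
Taking the ratio, P = 0.9285.

P ≈ 0.928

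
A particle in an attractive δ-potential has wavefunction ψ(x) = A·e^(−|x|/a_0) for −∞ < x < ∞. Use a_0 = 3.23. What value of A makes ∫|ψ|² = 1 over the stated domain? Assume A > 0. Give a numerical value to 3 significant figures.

We need A² ∫|f|² dx = 1, taking the integral from −∞ to ∞.
With ∫₀^∞ x^0 e^(−αx) dx = 0!/α^1, ∫|ψ|² dx = A²·(a_0).
With a_0 = 3.23: A² = 0.3096 and A = 0.5564.

A ≈ 0.556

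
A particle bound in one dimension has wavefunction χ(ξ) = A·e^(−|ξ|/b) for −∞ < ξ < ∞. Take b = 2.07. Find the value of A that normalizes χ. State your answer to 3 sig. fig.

The normalization condition is ∫|χ|² dξ = 1 from −∞ to ∞.
The integral (without the A² prefactor) comes out to b.
So A² = (b)^(−1).
With b = 2.07: A² = 0.4831 and A = 0.6950.

A ≈ 0.695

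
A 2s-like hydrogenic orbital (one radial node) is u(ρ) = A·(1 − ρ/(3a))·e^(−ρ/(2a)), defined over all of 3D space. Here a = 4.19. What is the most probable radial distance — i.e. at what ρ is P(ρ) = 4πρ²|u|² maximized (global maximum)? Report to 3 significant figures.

ρ ≈ 4.19

The maximum of P(ρ) = 4πρ²|u|² occurs where its derivative vanishes.
This gives ρ = a.
With a = 4.19, the most probable radial distance is 4.190.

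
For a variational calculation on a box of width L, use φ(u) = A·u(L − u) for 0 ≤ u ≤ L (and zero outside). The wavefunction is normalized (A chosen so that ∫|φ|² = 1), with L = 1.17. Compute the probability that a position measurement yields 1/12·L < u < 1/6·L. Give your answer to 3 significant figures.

The probability is P = ∫ |φ|² du over [1/12·L, 1/6·L].
Since A² = 1/(L^5/30), this is the region integral divided by the full normalization integral.
Substituting t = u/L, A² and the length scale cancel in the ratio: P = ∫_{1/12}^{1/6} t^2·(1 - t)^2 dt / ∫_{0}^{1} t^2·(1 - t)^2 dt.
With ∫ t^2·(1 - t)^2 dt = t^3·(6·t^2 - 15·t + 10)/30 + C, the region integral is ≈ 0.0010135 and the full one is 1/30.
This works out to P = 0.03041.

P ≈ 0.0304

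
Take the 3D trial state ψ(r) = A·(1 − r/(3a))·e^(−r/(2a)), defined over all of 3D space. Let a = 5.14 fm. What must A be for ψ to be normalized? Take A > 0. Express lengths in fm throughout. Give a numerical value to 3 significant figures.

A ≈ 0.0296 fm^(-3/2)

Require ∫ |ψ|² 4πr² dr = 1 over the whole domain.
With ∫₀^∞ r^4 e^(−αr) dr = 4!/α^5, the integral (without the A² prefactor) comes out to 8·π·a^3/3.
So A² = (8·π·a^3/3)^(−1).
Plugging in a = 5.14 yields A = 0.02965.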